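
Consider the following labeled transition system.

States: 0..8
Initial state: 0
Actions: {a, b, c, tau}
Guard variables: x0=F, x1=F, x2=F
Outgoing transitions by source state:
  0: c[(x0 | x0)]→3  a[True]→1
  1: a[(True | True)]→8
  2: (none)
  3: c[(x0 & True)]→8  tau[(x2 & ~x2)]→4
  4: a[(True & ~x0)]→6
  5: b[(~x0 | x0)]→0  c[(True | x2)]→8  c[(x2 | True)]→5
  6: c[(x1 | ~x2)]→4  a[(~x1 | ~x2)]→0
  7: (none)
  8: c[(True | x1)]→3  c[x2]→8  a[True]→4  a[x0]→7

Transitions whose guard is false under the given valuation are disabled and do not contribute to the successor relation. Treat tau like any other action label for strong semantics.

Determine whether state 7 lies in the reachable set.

Answer: UNREACHABLE

Working:
After dropping false guards: 10 live edges.
depth 0: {0}
depth 1: {1}  total {0,1}
depth 2: {8}  total {0,1,8}
depth 3: {3,4}  total {0,1,3,4,8}
depth 4: {6}  total {0,1,3,4,6,8}
Reachable = {0,1,3,4,6,8}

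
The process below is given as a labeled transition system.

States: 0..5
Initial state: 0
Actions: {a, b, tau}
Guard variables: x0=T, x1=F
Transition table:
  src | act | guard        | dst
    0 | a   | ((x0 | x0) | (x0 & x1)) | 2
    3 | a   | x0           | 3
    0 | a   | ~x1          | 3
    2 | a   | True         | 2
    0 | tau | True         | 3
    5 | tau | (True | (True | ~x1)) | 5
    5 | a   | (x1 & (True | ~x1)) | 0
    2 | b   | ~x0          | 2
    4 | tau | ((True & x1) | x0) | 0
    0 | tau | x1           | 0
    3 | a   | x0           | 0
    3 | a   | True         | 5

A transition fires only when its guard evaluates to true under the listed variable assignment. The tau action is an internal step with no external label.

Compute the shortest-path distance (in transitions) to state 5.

Breadth-first toward 5:
  Layer 0: {0}
  Layer 1: {2,3}
  Layer 2: {5}
depth(5)=2, e.g. a·a

Answer: 2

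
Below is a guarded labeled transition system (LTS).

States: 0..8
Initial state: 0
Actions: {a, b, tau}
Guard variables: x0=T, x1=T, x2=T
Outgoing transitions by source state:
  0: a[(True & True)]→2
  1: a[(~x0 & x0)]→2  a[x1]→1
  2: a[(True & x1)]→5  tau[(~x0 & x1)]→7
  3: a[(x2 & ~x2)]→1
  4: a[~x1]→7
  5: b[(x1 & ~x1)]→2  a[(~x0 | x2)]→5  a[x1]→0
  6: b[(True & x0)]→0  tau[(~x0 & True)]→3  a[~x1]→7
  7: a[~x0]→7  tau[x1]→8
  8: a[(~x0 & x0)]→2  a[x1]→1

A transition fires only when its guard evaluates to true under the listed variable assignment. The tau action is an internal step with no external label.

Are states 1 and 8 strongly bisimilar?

Answer: BISIMILAR

Working:
Bisimulation quotient by refinement:
  π0 = {{0,1,2,3,4,5,6,7,8}}
  π1 = {{0,1,2,5,8},{3,4},{6},{7}}
4 equivalence class(es) (converged in 2)
1∈{0,1,2,5,8}, 8∈{0,1,2,5,8}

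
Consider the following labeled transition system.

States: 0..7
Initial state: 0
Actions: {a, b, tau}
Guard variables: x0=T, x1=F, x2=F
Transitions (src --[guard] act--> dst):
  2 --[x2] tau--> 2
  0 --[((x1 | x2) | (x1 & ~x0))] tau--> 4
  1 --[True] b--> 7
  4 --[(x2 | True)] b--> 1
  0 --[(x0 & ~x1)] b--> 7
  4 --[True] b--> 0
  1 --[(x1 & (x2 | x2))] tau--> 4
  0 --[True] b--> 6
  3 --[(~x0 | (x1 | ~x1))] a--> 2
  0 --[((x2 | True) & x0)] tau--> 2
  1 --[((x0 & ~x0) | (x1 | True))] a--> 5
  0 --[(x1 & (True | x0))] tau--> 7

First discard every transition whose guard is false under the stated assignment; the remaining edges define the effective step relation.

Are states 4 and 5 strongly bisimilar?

Answer: NOT BISIMILAR

Analysis:
Bisimulation quotient by refinement:
  round 0: {{0,1,2,3,4,5,6,7}}
  round 1: {{0},{1},{2,5,6,7},{3},{4}}
5 equivalence class(es) (converged in 2)
4∈{4}, 5∈{2,5,6,7}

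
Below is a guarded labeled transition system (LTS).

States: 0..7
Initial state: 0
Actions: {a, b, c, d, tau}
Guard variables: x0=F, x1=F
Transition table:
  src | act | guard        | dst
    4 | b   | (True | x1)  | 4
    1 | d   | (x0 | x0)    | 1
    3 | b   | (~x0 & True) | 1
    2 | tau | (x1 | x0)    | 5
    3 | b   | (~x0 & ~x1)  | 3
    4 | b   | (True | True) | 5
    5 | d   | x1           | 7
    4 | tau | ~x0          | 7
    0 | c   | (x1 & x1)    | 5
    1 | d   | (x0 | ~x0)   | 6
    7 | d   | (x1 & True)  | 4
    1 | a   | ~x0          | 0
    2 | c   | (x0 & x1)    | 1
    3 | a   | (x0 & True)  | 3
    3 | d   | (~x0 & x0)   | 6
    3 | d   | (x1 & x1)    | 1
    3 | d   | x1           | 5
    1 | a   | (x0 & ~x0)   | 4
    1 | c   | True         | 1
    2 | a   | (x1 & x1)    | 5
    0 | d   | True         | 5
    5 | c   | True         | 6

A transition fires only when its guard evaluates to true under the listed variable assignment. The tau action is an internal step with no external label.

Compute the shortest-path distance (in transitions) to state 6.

Answer: 2

Trace:
Layered search for 6:
  depth 0: {0}
  depth 1: {5}
  depth 2: {6}
6 enters at depth 2; path d·c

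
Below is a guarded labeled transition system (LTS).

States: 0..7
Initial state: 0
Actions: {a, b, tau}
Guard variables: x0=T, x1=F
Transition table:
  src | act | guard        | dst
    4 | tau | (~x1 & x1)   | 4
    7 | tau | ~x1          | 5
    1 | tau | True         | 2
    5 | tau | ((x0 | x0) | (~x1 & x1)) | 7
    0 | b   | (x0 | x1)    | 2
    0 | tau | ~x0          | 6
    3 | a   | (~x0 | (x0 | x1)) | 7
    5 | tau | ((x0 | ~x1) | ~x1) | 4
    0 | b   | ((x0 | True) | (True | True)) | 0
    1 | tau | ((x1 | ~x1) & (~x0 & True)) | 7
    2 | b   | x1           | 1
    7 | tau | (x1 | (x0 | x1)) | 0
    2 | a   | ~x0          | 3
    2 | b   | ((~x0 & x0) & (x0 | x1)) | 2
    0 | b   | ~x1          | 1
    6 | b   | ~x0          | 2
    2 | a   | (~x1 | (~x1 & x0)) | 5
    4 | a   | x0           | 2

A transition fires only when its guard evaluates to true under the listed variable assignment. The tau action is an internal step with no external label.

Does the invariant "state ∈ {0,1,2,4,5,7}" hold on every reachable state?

Allowed set {0,1,2,4,5,7}
Reach set: {0,1,2,4,5,7}
  0: ✓
  1: ✓
  2: ✓
  4: ✓
  5: ✓
  7: ✓

Answer: INVARIANT HOLDS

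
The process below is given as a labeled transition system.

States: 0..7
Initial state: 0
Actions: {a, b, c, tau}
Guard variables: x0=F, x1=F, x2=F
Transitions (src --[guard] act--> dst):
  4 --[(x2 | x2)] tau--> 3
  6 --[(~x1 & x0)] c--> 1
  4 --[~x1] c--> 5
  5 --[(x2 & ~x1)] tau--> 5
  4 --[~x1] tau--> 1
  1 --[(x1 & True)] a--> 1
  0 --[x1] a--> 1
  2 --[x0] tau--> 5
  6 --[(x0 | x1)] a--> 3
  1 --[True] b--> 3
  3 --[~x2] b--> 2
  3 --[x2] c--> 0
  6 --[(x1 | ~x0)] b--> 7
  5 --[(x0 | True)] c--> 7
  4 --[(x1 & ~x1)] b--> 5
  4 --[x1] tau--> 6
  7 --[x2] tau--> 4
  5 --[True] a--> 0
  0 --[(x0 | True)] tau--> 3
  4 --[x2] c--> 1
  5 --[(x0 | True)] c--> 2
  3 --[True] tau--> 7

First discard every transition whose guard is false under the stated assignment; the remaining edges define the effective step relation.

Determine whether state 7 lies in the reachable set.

Answer: REACHABLE

Analysis:
After dropping false guards: 10 live edges.
depth 0: {0}
depth 1: {3}  cumulative {0,3}
depth 2: {2,7}  cumulative {0,2,3,7}
Reachable = {0,2,3,7}
witness 7: tau·tau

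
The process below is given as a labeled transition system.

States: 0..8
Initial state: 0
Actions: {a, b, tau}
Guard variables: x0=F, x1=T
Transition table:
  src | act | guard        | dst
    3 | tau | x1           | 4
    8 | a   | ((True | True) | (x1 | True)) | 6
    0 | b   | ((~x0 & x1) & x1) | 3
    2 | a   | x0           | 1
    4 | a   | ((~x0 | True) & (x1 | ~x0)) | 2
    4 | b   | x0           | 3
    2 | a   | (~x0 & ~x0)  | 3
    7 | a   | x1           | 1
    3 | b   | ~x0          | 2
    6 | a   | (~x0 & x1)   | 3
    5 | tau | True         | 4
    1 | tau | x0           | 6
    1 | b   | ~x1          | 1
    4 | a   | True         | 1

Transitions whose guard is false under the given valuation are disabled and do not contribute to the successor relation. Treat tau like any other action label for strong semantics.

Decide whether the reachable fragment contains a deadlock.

R = {0,1,2,3,4}
  0: b→3  [deg 1]
  1: ∅  [no exit]
  2: a→3  [deg 1]
  3: b→2  tau→4  [deg 2]
  4: a→1  a→2  [deg 2]
Path to 1: b·tau·a

Answer: DEADLOCK at state 1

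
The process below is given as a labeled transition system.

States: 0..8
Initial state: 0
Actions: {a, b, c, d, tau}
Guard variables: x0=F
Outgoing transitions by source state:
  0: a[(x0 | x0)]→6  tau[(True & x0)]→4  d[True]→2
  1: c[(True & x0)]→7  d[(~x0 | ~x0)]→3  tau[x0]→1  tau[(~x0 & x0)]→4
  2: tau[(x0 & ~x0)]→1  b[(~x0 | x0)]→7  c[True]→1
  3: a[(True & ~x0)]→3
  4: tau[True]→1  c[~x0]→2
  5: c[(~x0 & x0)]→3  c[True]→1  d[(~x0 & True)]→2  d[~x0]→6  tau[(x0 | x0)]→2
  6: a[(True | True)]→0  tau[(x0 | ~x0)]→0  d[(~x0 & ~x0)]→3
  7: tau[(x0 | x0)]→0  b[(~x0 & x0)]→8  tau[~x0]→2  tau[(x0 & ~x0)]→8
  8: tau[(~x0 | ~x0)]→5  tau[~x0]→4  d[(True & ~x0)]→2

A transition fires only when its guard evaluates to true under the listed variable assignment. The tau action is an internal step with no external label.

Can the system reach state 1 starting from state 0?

Answer: REACHABLE

Trace:
17 transition(s) survive guard evaluation.
L0 = {0}
L1 = {2}  cumulative {0,2}
L2 = {1,7}  cumulative {0,1,2,7}
L3 = {3}  cumulative {0,1,2,3,7}
Reachable = {0,1,2,3,7}
Path to 1: d·c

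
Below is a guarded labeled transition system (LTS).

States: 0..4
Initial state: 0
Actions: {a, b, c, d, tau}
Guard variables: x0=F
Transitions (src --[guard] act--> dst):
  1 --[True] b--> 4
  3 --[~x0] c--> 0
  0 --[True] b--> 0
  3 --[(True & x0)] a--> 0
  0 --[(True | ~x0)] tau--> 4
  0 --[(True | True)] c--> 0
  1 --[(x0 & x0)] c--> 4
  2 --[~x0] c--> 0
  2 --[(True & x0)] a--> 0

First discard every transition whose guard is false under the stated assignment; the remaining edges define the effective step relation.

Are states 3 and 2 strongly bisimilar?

Compute ~ classes (split until stable):
  round 0: {{0,1,2,3,4}}
  round 1: {{0},{1},{2,3},{4}}
4 equivalence class(es) (converged in 2)
3∈{2,3}, 2∈{2,3}

Answer: BISIMILAR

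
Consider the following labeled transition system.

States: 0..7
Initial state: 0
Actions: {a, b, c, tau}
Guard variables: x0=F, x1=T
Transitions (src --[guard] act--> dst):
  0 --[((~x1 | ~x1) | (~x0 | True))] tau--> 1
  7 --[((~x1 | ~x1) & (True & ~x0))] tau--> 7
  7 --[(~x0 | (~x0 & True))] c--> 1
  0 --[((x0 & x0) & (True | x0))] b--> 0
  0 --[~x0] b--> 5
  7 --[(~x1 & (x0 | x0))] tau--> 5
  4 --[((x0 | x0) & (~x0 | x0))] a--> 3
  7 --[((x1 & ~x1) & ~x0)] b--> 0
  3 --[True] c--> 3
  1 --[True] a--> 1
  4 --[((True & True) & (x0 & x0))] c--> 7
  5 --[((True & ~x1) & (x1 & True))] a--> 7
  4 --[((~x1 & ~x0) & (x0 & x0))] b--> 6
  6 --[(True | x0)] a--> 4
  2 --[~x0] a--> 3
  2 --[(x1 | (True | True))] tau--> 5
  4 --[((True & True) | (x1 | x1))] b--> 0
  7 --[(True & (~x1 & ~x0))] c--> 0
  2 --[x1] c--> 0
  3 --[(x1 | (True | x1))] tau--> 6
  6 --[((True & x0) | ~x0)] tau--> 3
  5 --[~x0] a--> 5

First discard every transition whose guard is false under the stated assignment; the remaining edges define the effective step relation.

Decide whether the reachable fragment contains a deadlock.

Answer: DEADLOCK-FREE

Trace:
Reachable = {0,1,5}
  0: b→5  tau→1  [deg 2]
  1: a→1  [deg 1]
  5: a→5  [deg 1]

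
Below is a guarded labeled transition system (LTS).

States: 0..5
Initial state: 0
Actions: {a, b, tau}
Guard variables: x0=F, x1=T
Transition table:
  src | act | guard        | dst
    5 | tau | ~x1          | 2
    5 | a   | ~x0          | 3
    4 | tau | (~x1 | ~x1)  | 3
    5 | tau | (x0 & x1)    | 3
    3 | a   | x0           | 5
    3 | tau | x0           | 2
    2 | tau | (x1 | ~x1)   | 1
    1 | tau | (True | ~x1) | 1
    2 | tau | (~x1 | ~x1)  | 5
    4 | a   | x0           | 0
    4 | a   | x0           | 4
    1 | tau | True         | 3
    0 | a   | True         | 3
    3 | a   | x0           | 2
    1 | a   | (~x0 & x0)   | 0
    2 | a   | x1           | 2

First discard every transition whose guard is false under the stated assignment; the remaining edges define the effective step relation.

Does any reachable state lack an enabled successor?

Answer: DEADLOCK at state 3

Trace:
R = {0,3}
  0: a→3  [1 out]
  3: ∅  [STUCK]
Path to 3: a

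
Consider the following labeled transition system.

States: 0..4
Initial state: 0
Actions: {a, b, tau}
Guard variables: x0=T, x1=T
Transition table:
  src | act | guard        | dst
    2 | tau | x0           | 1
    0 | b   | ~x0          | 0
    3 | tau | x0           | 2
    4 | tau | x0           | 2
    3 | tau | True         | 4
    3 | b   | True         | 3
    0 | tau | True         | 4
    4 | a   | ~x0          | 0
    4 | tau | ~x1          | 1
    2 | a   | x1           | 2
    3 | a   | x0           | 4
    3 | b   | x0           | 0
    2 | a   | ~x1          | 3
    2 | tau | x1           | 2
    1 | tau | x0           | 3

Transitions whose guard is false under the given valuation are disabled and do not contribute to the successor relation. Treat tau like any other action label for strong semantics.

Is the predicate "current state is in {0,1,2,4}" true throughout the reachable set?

Answer: INVARIANT VIOLATED at state 3

Trace:
Inv-set: {0,1,2,4}
R = {0,1,2,3,4}
  0: ✓
  1: ✓
  2: ✓
  3: outside
  4: ✓
reach 3 via tau·tau·tau·tau — violates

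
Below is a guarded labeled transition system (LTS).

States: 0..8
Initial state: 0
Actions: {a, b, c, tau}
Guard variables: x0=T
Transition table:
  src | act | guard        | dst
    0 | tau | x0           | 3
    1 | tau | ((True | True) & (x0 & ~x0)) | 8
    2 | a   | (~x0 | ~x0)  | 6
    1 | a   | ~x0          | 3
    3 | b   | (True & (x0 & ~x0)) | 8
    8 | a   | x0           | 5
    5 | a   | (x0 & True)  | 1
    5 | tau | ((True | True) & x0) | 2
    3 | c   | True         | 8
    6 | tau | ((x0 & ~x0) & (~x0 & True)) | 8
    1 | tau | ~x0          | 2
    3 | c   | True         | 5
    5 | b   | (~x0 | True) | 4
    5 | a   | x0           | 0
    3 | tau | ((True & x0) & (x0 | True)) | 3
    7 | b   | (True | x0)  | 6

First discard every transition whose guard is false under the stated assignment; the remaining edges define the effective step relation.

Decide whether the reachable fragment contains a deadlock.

Reach set: {0,1,2,3,4,5,8}
  0: tau→3  [deg 1]
  1: ∅  [no exit]
  2: ∅  [no exit]
  3: c→5  c→8  tau→3  [deg 3]
  4: ∅  [no exit]
  5: a→0  a→1  b→4  tau→2  [deg 4]
  8: a→5  [deg 1]
trace reaching 1: tau·c·a

Answer: DEADLOCK at state 1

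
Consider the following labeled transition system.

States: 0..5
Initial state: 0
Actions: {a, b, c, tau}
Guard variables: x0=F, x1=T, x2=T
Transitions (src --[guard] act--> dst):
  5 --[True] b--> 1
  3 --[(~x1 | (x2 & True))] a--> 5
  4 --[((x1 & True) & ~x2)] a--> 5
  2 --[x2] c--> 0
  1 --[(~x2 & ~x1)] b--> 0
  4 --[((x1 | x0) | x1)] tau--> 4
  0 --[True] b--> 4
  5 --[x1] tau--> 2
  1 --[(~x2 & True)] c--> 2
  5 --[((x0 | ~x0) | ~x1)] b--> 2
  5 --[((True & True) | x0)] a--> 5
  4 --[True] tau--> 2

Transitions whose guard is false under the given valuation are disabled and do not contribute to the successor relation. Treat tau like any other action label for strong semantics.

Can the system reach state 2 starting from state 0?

9 transition(s) survive guard evaluation.
depth 0: {0}
depth 1: {4}  total {0,4}
depth 2: {2}  total {0,2,4}
Reach set: {0,2,4}
Path to 2: b·tau

Answer: REACHABLE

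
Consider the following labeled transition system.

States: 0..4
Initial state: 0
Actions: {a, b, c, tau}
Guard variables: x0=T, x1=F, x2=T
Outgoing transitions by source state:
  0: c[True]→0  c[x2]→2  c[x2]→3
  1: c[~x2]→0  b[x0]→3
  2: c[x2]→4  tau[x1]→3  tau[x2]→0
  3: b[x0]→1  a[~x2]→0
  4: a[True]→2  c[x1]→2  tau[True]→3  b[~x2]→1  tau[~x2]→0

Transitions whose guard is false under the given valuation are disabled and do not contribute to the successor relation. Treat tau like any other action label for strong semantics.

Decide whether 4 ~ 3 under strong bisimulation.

Refine partition for ~:
  π0 = {{0,1,2,3,4}}
  π1 = {{0},{1,3},{2},{4}}
Fixed point at round 2; 4 class(es).
class of 4: {4}; class of 3: {1,3}

Answer: NOT BISIMILAR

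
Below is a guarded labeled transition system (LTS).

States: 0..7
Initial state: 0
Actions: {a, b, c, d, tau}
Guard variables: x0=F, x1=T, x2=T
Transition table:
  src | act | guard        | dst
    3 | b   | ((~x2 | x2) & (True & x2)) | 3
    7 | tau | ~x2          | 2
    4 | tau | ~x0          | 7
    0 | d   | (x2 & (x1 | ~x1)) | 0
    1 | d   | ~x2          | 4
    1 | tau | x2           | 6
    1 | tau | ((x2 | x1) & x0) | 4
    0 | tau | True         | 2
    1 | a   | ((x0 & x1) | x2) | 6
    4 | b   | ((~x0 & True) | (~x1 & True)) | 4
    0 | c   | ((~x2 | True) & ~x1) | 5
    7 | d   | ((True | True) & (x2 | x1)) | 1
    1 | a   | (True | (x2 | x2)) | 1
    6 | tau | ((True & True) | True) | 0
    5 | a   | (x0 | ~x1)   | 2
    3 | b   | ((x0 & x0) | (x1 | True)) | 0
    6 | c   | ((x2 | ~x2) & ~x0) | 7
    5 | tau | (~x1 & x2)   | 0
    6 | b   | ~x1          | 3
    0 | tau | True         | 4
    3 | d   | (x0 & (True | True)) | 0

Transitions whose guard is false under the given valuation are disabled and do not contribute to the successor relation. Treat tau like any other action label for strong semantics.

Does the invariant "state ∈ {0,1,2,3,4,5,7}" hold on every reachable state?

Allowed set {0,1,2,3,4,5,7}
Reach set: {0,1,2,4,6,7}
  0: ✓
  1: ✓
  2: ✓
  4: ✓
  6: outside
  7: ✓
counterexample path to 6: tau·tau·d·tau

Answer: INVARIANT VIOLATED at state 6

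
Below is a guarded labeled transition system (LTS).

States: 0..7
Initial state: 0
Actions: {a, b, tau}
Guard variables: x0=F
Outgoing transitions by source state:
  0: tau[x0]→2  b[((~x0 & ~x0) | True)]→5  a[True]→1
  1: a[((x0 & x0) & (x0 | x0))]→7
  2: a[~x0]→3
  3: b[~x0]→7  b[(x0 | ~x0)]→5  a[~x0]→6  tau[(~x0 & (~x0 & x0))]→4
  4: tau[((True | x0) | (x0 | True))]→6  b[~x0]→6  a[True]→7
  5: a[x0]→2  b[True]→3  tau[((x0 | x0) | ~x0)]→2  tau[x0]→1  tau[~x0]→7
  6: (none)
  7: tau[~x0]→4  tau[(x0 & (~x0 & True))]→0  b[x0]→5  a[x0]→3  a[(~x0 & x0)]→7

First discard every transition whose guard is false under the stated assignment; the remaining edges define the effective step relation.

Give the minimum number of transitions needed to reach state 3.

Breadth-first toward 3:
  Layer 0: {0}
  Layer 1: {1,5}
  Layer 2: {2,3,7}
3 enters at depth 2; path b·b

Answer: 2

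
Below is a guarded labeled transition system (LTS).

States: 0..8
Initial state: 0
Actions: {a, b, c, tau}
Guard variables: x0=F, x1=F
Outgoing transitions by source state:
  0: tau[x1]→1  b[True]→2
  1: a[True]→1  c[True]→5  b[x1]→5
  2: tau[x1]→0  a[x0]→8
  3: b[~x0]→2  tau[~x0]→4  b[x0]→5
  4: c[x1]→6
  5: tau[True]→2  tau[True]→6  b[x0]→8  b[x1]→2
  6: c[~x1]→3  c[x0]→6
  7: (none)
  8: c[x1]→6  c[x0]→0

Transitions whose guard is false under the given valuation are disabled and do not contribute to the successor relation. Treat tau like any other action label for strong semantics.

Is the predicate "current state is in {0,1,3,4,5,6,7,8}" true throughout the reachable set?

Answer: INVARIANT VIOLATED at state 2

Working:
Allowed set {0,1,3,4,5,6,7,8}
Reachable = {0,2}
  0: ✓
  2: outside
witness against invariant: b → 2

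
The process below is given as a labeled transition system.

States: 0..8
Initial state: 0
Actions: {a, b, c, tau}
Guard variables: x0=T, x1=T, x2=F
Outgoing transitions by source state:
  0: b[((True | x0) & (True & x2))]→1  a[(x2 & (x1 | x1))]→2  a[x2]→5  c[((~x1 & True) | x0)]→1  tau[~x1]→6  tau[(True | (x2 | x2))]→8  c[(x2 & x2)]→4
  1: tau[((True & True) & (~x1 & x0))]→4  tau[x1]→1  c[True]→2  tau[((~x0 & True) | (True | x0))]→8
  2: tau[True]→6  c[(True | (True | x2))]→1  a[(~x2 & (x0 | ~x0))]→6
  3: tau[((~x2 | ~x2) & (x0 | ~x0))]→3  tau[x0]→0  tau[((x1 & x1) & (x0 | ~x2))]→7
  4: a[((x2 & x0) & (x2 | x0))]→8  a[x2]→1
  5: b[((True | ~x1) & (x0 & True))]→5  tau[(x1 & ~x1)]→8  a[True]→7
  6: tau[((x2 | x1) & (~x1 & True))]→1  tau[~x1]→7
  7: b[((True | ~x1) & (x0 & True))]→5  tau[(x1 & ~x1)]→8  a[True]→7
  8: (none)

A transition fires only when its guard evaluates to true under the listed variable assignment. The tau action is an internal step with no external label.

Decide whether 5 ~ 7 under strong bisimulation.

Answer: BISIMILAR

Analysis:
Refine partition for ~:
  P[0] = {{0,1,2,3,4,5,6,7,8}}
  P[1] = {{0,1},{2},{3},{4,6,8},{5,7}}
  P[2] = {{0},{1},{2},{3},{4,6,8},{5,7}}
Fixed point at round 3; 6 class(es).
5∈{5,7}, 7∈{5,7}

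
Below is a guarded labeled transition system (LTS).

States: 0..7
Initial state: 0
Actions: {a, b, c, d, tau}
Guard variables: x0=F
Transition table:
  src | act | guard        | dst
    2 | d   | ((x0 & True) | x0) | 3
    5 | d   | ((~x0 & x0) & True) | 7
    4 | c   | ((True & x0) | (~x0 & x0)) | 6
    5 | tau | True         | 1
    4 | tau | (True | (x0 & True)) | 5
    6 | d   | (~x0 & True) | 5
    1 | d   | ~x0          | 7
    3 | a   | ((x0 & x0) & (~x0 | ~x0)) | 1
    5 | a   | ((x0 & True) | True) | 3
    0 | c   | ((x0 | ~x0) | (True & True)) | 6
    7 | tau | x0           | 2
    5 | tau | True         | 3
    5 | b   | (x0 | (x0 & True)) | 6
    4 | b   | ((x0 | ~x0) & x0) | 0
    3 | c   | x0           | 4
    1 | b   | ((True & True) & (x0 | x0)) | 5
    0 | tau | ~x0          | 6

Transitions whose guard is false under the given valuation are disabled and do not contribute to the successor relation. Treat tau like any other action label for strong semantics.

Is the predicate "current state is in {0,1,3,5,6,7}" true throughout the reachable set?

Inv-set: {0,1,3,5,6,7}
R = {0,1,3,5,6,7}
  0: ✓
  1: ✓
  3: ✓
  5: ✓
  6: ✓
  7: ✓

Answer: INVARIANT HOLDS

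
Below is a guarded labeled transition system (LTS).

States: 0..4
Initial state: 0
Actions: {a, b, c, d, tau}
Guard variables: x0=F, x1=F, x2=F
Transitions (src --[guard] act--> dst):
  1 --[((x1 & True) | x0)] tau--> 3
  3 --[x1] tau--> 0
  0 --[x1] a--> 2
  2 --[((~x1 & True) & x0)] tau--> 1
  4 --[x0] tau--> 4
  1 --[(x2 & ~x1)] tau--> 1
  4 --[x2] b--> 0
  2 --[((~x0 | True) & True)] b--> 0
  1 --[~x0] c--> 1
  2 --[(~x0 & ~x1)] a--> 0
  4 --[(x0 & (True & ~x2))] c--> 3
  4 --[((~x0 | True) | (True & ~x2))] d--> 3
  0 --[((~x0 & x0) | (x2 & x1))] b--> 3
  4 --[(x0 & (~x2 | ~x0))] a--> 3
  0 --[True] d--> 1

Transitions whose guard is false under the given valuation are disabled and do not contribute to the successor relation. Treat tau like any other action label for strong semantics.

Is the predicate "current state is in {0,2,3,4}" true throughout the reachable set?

Answer: INVARIANT VIOLATED at state 1

Trace:
Inv-set: {0,2,3,4}
Reachable = {0,1}
  0: ✓
  1: ✗ unsafe
reach 1 via d — violates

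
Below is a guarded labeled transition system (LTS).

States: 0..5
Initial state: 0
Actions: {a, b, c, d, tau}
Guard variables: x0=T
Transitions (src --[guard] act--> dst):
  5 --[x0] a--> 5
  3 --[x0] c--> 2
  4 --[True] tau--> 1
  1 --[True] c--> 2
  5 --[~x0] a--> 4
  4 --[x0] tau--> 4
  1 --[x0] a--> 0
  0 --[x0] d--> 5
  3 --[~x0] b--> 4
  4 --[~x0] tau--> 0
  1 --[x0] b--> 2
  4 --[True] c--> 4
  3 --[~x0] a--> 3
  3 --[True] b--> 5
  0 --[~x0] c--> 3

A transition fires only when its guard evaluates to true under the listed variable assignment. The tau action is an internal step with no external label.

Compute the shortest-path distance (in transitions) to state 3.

Breadth-first toward 3:
  depth 0: {0}
  depth 1: {5}
3 never appears.

Answer: UNREACHABLE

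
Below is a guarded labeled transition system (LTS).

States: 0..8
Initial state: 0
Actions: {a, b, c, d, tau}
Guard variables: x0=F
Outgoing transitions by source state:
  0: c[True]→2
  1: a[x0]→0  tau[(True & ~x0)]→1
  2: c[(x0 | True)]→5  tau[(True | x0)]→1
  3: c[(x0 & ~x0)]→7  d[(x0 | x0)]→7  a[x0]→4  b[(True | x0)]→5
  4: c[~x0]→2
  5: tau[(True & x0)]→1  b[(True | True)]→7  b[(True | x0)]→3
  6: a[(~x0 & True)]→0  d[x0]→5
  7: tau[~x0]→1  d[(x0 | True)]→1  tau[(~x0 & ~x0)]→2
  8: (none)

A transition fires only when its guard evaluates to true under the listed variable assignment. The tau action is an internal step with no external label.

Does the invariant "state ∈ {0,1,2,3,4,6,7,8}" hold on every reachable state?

Safe = {0,1,2,3,4,6,7,8}
Reach set: {0,1,2,3,5,7}
  0: ✓
  1: ✓
  2: ✓
  3: ✓
  5: VIOLATES
  7: ✓
witness against invariant: c·c → 5

Answer: INVARIANT VIOLATED at state 5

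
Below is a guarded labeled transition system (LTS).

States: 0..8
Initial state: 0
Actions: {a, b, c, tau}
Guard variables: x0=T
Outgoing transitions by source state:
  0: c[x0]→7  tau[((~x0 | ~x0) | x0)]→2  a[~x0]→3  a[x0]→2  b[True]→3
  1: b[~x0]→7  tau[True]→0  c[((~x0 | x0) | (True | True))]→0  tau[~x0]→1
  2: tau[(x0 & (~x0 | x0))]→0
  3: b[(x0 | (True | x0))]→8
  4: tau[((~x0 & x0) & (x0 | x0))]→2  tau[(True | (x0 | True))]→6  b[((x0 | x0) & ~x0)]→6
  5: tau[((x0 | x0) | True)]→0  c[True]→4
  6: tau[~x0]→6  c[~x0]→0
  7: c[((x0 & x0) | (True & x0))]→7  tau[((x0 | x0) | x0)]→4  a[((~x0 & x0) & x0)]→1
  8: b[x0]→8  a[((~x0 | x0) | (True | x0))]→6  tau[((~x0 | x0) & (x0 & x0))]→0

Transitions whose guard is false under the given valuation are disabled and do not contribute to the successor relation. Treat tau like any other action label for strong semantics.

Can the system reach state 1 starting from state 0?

Guard filter leaves 16 enabled edge(s).
L0 = {0}
L1 = {2,3,7}  now seen {0,2,3,7}
L2 = {4,8}  now seen {0,2,3,4,7,8}
L3 = {6}  now seen {0,2,3,4,6,7,8}
R = {0,2,3,4,6,7,8}

Answer: UNREACHABLE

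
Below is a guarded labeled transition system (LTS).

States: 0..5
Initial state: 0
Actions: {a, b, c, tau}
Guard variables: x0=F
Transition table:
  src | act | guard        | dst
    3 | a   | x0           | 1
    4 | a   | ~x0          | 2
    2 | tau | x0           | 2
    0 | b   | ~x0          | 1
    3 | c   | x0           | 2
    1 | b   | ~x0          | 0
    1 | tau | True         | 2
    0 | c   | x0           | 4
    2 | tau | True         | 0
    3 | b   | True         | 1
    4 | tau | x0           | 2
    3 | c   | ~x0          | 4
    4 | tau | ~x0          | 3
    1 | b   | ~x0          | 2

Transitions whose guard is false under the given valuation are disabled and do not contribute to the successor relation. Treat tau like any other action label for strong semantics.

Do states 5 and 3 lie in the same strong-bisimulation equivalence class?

Compute ~ classes (split until stable):
  P[0] = {{0,1,2,3,4,5}}
  P[1] = {{0},{1},{2},{3},{4},{5}}
stable after 2 split(s): 6 block(s)
5∈{5}, 3∈{3}

Answer: NOT BISIMILAR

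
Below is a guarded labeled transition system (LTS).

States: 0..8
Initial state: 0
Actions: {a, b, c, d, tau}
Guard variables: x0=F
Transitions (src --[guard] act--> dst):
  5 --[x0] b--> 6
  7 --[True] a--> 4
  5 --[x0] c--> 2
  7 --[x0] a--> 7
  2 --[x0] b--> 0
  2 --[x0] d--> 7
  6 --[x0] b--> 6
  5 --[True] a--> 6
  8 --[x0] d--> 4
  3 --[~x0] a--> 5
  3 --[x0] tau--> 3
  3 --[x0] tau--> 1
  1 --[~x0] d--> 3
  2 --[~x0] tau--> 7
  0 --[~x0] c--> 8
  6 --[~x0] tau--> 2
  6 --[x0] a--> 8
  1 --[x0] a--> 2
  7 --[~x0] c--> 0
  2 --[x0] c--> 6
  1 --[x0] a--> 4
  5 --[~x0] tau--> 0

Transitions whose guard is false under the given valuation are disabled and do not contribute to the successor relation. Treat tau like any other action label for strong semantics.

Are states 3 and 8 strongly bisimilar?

Answer: NOT BISIMILAR

Trace:
Bisimulation quotient by refinement:
  π0 = {{0,1,2,3,4,5,6,7,8}}
  π1 = {{0},{1},{2,6},{3},{4,8},{5},{7}}
  π2 = {{0},{1},{2},{3},{4,8},{5},{6},{7}}
Fixed point at round 3; 8 class(es).
[3]={3}  [8]={4,8}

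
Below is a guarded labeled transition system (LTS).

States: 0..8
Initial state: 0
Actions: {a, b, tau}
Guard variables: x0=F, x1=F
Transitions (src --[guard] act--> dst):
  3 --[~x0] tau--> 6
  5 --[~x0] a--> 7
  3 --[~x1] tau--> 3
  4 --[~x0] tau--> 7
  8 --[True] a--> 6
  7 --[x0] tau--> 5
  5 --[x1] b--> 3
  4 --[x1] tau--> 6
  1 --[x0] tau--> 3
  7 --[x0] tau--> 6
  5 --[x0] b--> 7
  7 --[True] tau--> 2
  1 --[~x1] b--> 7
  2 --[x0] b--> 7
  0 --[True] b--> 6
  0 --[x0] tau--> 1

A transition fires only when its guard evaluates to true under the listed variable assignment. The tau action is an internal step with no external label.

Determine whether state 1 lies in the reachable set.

Answer: UNREACHABLE

Working:
After dropping false guards: 8 live edges.
depth 0: {0}
depth 1: {6}  cumulative {0,6}
Reach set: {0,6}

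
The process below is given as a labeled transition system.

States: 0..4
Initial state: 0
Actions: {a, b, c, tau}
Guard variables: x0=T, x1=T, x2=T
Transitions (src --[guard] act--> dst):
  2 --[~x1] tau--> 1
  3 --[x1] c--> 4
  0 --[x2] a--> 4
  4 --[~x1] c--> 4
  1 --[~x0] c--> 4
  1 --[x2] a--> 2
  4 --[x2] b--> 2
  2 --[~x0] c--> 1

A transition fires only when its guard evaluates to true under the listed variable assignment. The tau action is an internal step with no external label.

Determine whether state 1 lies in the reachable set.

Guard filter leaves 4 enabled edge(s).
depth 0: {0}
depth 1: {4}  total {0,4}
depth 2: {2}  total {0,2,4}
Reach set: {0,2,4}

Answer: UNREACHABLE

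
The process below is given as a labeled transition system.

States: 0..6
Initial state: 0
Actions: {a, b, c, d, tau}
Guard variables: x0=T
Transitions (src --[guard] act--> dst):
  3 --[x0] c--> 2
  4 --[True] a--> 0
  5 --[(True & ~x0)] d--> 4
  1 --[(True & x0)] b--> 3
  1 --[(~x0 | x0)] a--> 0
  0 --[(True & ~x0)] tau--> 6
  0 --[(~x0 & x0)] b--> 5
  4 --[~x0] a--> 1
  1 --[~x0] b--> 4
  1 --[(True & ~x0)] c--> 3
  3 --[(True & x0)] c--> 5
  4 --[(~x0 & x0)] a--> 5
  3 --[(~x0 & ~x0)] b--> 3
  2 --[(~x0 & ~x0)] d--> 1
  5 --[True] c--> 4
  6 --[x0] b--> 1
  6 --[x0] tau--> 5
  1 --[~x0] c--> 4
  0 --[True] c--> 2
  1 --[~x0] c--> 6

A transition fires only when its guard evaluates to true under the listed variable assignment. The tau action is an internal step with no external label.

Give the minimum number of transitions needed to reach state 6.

Answer: UNREACHABLE

Analysis:
Layered search for 6:
  depth 0: {0}
  depth 1: {2}
6 never appears.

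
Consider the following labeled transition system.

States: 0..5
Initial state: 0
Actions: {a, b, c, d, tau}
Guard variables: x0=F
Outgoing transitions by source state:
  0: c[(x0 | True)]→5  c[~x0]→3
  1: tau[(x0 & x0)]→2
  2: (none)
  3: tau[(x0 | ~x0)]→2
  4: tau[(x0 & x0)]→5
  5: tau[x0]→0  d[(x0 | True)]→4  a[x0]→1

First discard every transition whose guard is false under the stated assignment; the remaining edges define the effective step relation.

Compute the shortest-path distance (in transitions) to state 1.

Answer: UNREACHABLE

Analysis:
Breadth-first toward 1:
  Layer 0: {0}
  Layer 1: {3,5}
  Layer 2: {2,4}
1 never appears.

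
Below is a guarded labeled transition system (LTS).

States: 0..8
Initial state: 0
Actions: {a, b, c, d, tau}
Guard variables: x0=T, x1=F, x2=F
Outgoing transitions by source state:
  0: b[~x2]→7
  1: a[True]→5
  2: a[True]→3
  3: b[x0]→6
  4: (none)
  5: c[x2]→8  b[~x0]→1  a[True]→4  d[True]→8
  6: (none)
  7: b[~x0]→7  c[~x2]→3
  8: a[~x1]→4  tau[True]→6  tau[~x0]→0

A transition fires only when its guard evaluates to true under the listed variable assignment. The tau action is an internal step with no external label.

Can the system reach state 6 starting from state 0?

9 transition(s) survive guard evaluation.
depth 0: {0}
depth 1: {7}  total {0,7}
depth 2: {3}  total {0,3,7}
depth 3: {6}  total {0,3,6,7}
Reach set: {0,3,6,7}
witness 6: b·c·b

Answer: REACHABLE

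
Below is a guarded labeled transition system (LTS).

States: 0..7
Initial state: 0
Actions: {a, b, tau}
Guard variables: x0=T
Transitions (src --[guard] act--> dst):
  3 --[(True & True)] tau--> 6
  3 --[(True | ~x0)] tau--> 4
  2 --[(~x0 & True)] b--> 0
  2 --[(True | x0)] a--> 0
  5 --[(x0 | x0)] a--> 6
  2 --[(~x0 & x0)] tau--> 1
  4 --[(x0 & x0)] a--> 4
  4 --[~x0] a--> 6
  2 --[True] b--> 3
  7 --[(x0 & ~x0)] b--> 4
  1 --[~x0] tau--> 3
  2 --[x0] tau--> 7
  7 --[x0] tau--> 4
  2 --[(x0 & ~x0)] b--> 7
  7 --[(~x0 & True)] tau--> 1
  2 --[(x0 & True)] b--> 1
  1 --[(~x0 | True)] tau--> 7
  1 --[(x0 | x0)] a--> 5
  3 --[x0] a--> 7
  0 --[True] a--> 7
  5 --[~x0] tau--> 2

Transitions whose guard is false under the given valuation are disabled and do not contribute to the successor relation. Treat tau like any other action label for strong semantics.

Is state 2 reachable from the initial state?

Answer: UNREACHABLE

Trace:
13 transition(s) survive guard evaluation.
L0 = {0}
L1 = {7}  now seen {0,7}
L2 = {4}  now seen {0,4,7}
Reach set: {0,4,7}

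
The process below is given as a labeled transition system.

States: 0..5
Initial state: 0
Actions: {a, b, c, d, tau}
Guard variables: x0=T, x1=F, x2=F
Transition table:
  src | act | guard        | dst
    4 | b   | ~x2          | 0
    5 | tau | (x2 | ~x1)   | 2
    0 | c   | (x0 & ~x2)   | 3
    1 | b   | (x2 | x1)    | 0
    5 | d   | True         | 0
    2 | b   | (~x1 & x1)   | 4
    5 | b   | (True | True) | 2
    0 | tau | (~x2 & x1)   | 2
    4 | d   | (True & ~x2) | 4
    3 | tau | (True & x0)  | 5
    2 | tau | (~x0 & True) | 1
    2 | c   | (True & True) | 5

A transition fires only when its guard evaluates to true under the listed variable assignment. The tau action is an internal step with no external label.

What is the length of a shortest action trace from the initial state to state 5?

Answer: 2

Working:
Layered search for 5:
  Layer 0: {0}
  Layer 1: {3}
  Layer 2: {5}
depth(5)=2, e.g. c·tau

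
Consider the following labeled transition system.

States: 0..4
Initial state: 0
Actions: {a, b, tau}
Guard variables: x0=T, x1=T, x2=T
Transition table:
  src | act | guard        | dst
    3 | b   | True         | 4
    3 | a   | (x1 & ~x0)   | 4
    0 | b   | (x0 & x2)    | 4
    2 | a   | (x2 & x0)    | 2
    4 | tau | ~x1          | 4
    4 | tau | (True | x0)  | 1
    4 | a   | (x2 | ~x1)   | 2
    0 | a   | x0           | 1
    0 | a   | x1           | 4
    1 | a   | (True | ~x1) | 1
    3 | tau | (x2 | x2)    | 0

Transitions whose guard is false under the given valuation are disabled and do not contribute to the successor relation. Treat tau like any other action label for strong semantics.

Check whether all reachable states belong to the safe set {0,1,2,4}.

Allowed set {0,1,2,4}
Reachable = {0,1,2,4}
  0: ✓
  1: ✓
  2: ✓
  4: ✓

Answer: INVARIANT HOLDS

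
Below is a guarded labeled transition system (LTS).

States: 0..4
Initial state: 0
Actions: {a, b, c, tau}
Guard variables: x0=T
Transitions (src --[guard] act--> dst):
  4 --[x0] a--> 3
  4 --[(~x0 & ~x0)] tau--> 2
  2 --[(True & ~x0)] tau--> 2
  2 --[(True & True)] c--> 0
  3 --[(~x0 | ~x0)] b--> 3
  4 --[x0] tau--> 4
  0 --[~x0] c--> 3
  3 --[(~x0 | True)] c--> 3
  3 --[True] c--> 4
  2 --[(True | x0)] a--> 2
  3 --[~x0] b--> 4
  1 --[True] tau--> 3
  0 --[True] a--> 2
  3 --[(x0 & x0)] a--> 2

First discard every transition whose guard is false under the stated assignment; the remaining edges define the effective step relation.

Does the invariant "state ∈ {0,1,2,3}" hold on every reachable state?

Answer: INVARIANT HOLDS

Analysis:
Inv-set: {0,1,2,3}
R = {0,2}
  0: ✓
  2: ✓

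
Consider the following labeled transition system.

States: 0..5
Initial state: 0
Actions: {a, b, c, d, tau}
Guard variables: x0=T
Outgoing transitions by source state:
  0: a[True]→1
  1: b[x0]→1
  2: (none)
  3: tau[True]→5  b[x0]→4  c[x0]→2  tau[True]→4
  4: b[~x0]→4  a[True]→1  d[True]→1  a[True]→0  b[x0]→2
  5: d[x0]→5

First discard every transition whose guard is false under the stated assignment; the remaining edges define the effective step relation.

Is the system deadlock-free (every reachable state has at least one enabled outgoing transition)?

Answer: DEADLOCK-FREE

Working:
Reachable = {0,1}
  0: a→1  [deg 1]
  1: b→1  [deg 1]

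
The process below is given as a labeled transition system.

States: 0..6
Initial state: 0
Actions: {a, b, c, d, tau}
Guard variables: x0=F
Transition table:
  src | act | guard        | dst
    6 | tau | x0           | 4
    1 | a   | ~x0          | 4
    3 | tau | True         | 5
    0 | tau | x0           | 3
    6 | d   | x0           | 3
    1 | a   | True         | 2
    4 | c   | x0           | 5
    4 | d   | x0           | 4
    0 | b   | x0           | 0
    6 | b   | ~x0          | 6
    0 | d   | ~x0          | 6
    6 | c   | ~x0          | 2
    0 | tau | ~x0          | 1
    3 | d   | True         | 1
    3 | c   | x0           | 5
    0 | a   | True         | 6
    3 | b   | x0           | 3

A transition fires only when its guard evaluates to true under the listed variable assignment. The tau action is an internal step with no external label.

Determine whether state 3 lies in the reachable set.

Answer: UNREACHABLE

Trace:
Guard filter leaves 9 enabled edge(s).
Layer 0: {0}
Layer 1: {1,6}  now seen {0,1,6}
Layer 2: {2,4}  now seen {0,1,2,4,6}
R = {0,1,2,4,6}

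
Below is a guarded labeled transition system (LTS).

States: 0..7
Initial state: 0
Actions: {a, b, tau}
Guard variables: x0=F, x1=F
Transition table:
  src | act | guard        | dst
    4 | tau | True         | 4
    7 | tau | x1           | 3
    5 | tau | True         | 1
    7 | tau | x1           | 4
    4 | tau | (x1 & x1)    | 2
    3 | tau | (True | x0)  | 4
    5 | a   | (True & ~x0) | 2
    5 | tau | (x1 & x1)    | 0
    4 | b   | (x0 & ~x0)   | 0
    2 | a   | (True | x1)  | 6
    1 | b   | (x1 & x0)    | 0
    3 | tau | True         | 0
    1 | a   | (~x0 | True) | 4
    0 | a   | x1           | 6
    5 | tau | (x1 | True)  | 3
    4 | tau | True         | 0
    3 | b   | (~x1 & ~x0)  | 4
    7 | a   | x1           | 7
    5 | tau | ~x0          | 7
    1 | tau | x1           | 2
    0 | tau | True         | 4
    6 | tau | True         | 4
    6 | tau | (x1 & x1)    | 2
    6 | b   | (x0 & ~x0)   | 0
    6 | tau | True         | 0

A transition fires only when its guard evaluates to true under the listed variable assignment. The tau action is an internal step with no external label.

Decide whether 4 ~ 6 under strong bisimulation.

Answer: BISIMILAR

Working:
Bisimulation quotient by refinement:
  π0 = {{0,1,2,3,4,5,6,7}}
  π1 = {{0,4,6},{1,2},{3},{5},{7}}
Fixed point at round 2; 5 class(es).
class of 4: {0,4,6}; class of 6: {0,4,6}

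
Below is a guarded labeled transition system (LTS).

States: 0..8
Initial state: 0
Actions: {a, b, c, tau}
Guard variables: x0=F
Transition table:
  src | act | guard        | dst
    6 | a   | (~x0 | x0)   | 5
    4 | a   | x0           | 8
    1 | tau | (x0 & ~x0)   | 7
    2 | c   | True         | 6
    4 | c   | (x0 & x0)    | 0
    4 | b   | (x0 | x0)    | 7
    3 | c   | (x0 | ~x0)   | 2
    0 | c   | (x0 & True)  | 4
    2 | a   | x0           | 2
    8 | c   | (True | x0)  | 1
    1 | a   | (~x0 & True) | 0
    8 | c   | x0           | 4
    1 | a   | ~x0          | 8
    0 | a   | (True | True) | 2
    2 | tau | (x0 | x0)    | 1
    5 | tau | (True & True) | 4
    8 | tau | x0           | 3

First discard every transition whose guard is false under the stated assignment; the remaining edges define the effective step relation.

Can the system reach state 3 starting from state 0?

Guard filter leaves 8 enabled edge(s).
L0 = {0}
L1 = {2}  cumulative {0,2}
L2 = {6}  cumulative {0,2,6}
L3 = {5}  cumulative {0,2,5,6}
L4 = {4}  cumulative {0,2,4,5,6}
Reachable = {0,2,4,5,6}

Answer: UNREACHABLE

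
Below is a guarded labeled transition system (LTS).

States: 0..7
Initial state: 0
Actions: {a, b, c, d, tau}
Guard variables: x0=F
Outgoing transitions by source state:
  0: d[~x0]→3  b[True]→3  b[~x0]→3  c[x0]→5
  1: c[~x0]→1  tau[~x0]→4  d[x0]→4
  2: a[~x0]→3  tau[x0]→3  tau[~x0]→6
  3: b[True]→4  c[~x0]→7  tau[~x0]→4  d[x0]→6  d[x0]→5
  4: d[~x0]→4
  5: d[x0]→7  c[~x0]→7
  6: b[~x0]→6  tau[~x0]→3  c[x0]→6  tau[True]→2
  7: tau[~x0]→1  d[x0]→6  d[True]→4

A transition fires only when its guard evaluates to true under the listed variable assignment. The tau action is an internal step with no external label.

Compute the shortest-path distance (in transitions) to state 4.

Answer: 2

Analysis:
Breadth-first toward 4:
  depth 0: {0}
  depth 1: {3}
  depth 2: {4,7}
first hit 4 at d=2 via b·b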